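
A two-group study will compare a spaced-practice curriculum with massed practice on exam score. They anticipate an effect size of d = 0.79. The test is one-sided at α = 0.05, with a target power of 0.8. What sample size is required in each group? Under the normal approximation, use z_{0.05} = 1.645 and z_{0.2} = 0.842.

For two independent groups with equal n: n = 2·((z_{α} + z_β) / d)².
z_{α} + z_β = 1.645 + 0.842 = 2.487.
n = 2 × (2.487 / 0.79)² = 2 × 3.148² = 2 × 9.91 = 19.8.
Round up to the next whole participant.

n = 20 per group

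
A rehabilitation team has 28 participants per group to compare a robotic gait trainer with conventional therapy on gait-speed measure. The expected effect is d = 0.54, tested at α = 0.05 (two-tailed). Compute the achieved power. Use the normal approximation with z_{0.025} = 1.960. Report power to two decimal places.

power ≈ 0.52

For two equal groups, power = Φ(d·√(n/2) − z_{α/2}).
d·√(n/2) = 0.54 × √(28/2) = 0.54 × 3.742 = 2.020.
z_β = 2.020 − 1.960 = 0.060.
Power = Φ(0.060) = 0.524.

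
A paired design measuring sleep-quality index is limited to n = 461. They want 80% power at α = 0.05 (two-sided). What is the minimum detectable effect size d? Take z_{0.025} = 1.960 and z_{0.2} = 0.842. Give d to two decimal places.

For a single sample (or paired design) of n = 461: d_min = (z_{α/2} + z_β)/√n.
z-sum = 1.960 + 0.842 = 2.802.
d_min = 2.802 / √461 = 2.802 / 21.471 = 0.131.

d_min ≈ 0.13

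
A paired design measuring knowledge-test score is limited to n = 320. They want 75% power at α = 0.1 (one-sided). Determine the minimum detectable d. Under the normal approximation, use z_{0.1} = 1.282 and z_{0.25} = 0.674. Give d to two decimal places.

For a single sample (or paired design) of n = 320: d_min = (z_{α} + z_β)/√n.
z-sum = 1.282 + 0.674 = 1.956.
d_min = 1.956 / √320 = 1.956 / 17.889 = 0.109.

d_min ≈ 0.11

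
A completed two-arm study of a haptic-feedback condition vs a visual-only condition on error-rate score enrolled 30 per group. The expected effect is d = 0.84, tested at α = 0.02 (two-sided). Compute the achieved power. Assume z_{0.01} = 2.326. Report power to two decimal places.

For two equal groups, power = Φ(d·√(n/2) − z_{α/2}).
d·√(n/2) = 0.84 × √(30/2) = 0.84 × 3.873 = 3.253.
z_β = 3.253 − 2.326 = 0.927.
Power = Φ(0.927) = 0.823.

power ≈ 0.82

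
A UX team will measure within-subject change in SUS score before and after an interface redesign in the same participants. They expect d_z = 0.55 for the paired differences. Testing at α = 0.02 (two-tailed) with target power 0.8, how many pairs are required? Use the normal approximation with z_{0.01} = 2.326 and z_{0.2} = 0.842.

For a paired (one-sample on differences) test: n = ((z_{α/2} + z_β) / d)².
z_{α/2} + z_β = 2.326 + 0.842 = 3.168.
n = (3.168 / 0.55)² = 5.760² = 33.18.
Round up.

n = 34 pairs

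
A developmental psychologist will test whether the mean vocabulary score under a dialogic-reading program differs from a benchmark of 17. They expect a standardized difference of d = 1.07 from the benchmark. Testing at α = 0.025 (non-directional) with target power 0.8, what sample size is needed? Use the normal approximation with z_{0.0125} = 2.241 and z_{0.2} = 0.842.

For a one-sample test: n = ((z_{α/2} + z_β) / d)².
z_{α/2} + z_β = 2.241 + 0.842 = 3.083.
n = (3.083 / 1.07)² = 2.881² = 8.30.
Round up.

n = 9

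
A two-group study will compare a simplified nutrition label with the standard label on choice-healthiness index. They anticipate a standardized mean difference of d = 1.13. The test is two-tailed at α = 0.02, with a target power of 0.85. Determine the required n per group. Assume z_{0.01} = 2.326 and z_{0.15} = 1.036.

For two independent groups with equal n: n = 2·((z_{α/2} + z_β) / d)².
z_{α/2} + z_β = 2.326 + 1.036 = 3.362.
n = 2 × (3.362 / 1.13)² = 2 × 2.975² = 2 × 8.85 = 17.7.
Round up to the next whole participant.

n = 18 per group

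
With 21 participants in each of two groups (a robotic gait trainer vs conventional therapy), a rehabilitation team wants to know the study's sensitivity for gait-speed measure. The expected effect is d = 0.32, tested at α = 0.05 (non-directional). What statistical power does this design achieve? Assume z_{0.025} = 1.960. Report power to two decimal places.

For two equal groups, power = Φ(d·√(n/2) − z_{α/2}).
d·√(n/2) = 0.32 × √(21/2) = 0.32 × 3.240 = 1.037.
z_β = 1.037 − 1.960 = -0.923.
Power = Φ(-0.923) = 0.178.

power ≈ 0.18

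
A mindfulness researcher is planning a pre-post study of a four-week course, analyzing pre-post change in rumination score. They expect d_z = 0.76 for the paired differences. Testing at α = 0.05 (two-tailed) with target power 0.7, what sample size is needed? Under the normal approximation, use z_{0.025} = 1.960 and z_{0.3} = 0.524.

n = 11 pairs

For a paired (one-sample on differences) test: n = ((z_{α/2} + z_β) / d)².
z_{α/2} + z_β = 1.960 + 0.524 = 2.484.
n = (2.484 / 0.76)² = 3.268² = 10.68.
Round up.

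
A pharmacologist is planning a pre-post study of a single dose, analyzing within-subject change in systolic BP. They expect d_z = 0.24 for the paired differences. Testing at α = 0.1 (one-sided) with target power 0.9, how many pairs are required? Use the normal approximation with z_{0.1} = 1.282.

For a paired (one-sample on differences) test: n = ((z_{α} + z_β) / d)².
z_{α} + z_β = 1.282 + 1.282 = 2.564.
n = (2.564 / 0.24)² = 10.683² = 114.13.
Round up.

n = 115 pairs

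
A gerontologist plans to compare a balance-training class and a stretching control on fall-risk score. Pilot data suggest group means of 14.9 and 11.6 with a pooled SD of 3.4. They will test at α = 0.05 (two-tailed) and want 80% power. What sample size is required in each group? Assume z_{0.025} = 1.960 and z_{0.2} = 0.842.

n = 17 per group

Cohen's d = |M₁ − M₂| / SD_pooled = |14.9 − 11.6| / 3.4 = 3.3 / 3.4 = 0.971.
For two independent groups with equal n: n = 2·((z_{α/2} + z_β) / d)².
z_{α/2} + z_β = 1.960 + 0.842 = 2.802.
n = 2 × (2.802 / 0.971)² = 2 × 2.886² = 2 × 8.33 = 16.7.
Round up to the next whole participant.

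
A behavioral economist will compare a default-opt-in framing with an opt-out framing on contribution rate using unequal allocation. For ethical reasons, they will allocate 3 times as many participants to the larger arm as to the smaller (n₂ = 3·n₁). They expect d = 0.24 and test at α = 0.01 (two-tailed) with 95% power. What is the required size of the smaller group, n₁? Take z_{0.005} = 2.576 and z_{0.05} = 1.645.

With allocation ratio k = n₂/n₁ = 3, Var(x̄₁−x̄₂) = σ²(1/n₁ + 1/(k·n₁)) = σ²·(k+1)/(k·n₁).
So n₁ = (1 + 1/k)·((z_{α/2} + z_β)/d)² = 1.333 × (4.221/0.24)².
n₁ = 1.333 × 309.32 = 412.4.
Round up: n₁ = 413, giving n₂ = 3 × 413 = 1239.

n₁ = 413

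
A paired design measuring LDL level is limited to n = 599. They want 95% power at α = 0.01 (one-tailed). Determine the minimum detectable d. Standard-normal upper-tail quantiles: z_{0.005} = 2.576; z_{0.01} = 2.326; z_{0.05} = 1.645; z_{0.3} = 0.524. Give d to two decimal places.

d_min ≈ 0.16

For a single sample (or paired design) of n = 599: d_min = (z_{α} + z_β)/√n.
z-sum = 2.326 + 1.645 = 3.971.
d_min = 3.971 / √599 = 3.971 / 24.474 = 0.162.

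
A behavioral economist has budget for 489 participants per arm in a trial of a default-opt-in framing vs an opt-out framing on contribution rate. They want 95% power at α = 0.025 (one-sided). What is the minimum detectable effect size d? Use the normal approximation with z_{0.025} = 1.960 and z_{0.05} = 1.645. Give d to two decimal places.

For two independent groups of n = 489 each: d_min = (z_{α} + z_β)·√(2/n).
z-sum = 1.960 + 1.645 = 3.605.
d_min = 3.605 × √(2/489) = 3.605 × 0.0640 = 0.231.

d_min ≈ 0.23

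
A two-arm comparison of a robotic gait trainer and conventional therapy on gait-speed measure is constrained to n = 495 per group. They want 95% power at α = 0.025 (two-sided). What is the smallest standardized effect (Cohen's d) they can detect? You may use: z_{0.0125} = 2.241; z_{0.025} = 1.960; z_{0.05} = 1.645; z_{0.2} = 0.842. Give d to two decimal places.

d_min ≈ 0.25

For two independent groups of n = 495 each: d_min = (z_{α/2} + z_β)·√(2/n).
z-sum = 2.241 + 1.645 = 3.886.
d_min = 3.886 × √(2/495) = 3.886 × 0.0636 = 0.247.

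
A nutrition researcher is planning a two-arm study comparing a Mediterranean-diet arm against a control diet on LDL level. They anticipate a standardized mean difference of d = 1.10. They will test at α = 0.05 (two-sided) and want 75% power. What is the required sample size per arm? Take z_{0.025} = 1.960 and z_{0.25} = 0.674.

For two independent groups with equal n: n = 2·((z_{α/2} + z_β) / d)².
z_{α/2} + z_β = 1.960 + 0.674 = 2.634.
n = 2 × (2.634 / 1.10)² = 2 × 2.395² = 2 × 5.73 = 11.5.
Round up to the next whole participant.

n = 12 per group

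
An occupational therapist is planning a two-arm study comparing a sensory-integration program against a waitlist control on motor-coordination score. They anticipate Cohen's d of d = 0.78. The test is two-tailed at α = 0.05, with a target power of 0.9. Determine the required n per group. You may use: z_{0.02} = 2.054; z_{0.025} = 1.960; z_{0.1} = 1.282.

For two independent groups with equal n: n = 2·((z_{α/2} + z_β) / d)².
z_{α/2} + z_β = 1.960 + 1.282 = 3.242.
n = 2 × (3.242 / 0.78)² = 2 × 4.156² = 2 × 17.28 = 34.6.
Round up to the next whole participant.

n = 35 per group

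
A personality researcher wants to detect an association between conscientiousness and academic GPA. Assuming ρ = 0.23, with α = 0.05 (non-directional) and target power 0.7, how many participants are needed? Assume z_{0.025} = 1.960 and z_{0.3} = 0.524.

n = 116

Fisher's z: C = ½·ln((1+r)/(1−r)) = ½·ln(1.5974) = 0.2342.
n = ((z_{α/2} + z_β)/C)² + 3.
(1.960 + 0.524) / 0.2342 = 2.484 / 0.2342 = 10.606.
n = 10.606² + 3 = 112.49 + 3 = 115.5.
Round up.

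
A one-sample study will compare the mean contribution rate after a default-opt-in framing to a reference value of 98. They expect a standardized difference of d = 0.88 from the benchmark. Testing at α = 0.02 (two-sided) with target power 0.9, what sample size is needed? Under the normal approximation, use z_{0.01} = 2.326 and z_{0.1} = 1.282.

n = 17

For a one-sample test: n = ((z_{α/2} + z_β) / d)².
z_{α/2} + z_β = 2.326 + 1.282 = 3.608.
n = (3.608 / 0.88)² = 4.100² = 16.81.
Round up.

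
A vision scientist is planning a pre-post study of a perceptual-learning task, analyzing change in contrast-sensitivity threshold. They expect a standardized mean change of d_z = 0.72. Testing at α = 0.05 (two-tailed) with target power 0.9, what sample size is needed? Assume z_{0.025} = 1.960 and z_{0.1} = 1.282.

n = 21 pairs

For a paired (one-sample on differences) test: n = ((z_{α/2} + z_β) / d)².
z_{α/2} + z_β = 1.960 + 1.282 = 3.242.
n = (3.242 / 0.72)² = 4.503² = 20.28.
Round up.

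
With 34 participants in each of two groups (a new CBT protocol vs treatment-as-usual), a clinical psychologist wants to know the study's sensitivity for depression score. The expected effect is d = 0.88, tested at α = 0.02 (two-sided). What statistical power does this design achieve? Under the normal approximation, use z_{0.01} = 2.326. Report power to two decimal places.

power ≈ 0.90

For two equal groups, power = Φ(d·√(n/2) − z_{α/2}).
d·√(n/2) = 0.88 × √(34/2) = 0.88 × 4.123 = 3.628.
z_β = 3.628 − 2.326 = 1.302.
Power = Φ(1.302) = 0.904.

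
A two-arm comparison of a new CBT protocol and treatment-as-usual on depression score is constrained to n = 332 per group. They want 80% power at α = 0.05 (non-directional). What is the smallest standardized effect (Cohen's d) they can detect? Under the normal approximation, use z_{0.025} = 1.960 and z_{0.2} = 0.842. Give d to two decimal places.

For two independent groups of n = 332 each: d_min = (z_{α/2} + z_β)·√(2/n).
z-sum = 1.960 + 0.842 = 2.802.
d_min = 2.802 × √(2/332) = 2.802 × 0.0776 = 0.217.

d_min ≈ 0.22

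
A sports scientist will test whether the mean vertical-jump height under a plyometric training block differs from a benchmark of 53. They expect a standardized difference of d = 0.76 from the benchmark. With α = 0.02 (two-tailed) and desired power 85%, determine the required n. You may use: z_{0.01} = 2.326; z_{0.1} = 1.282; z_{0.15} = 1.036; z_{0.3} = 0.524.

For a one-sample test: n = ((z_{α/2} + z_β) / d)².
z_{α/2} + z_β = 2.326 + 1.036 = 3.362.
n = (3.362 / 0.76)² = 4.424² = 19.57.
Round up.

n = 20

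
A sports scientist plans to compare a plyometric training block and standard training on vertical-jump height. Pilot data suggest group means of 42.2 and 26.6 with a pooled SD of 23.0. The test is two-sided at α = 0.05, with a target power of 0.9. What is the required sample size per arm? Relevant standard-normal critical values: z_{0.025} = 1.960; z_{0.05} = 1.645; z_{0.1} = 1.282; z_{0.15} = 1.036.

Cohen's d = |M₁ − M₂| / SD_pooled = |42.2 − 26.6| / 23.0 = 15.6 / 23.0 = 0.678.
For two independent groups with equal n: n = 2·((z_{α/2} + z_β) / d)².
z_{α/2} + z_β = 1.960 + 1.282 = 3.242.
n = 2 × (3.242 / 0.678)² = 2 × 4.782² = 2 × 22.86 = 45.7.
Round up to the next whole participant.

n = 46 per group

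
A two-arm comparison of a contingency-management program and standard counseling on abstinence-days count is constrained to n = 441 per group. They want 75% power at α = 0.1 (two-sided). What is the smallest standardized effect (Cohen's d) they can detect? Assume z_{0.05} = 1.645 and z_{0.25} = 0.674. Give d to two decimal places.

For two independent groups of n = 441 each: d_min = (z_{α/2} + z_β)·√(2/n).
z-sum = 1.645 + 0.674 = 2.319.
d_min = 2.319 × √(2/441) = 2.319 × 0.0673 = 0.156.

d_min ≈ 0.16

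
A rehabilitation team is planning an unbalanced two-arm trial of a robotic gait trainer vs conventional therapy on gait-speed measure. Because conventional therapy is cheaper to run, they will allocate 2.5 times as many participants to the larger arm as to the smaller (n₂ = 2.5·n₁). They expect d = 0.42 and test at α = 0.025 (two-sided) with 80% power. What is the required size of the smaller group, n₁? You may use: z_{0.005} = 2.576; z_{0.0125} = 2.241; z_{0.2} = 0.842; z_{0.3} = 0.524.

With allocation ratio k = n₂/n₁ = 2.5, Var(x̄₁−x̄₂) = σ²(1/n₁ + 1/(k·n₁)) = σ²·(k+1)/(k·n₁).
So n₁ = (1 + 1/k)·((z_{α/2} + z_β)/d)² = 1.400 × (3.083/0.42)².
n₁ = 1.400 × 53.88 = 75.4.
Round up: n₁ = 76, giving n₂ = 2.5 × 76 = 190.

n₁ = 76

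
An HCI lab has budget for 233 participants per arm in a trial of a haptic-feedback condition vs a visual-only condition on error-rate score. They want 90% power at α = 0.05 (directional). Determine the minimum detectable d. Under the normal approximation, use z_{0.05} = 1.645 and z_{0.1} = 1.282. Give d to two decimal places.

For two independent groups of n = 233 each: d_min = (z_{α} + z_β)·√(2/n).
z-sum = 1.645 + 1.282 = 2.927.
d_min = 2.927 × √(2/233) = 2.927 × 0.0926 = 0.271.

d_min ≈ 0.27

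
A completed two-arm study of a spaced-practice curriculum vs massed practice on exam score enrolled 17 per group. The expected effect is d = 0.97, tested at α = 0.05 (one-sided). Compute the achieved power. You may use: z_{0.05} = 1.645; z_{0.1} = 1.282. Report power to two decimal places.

For two equal groups, power = Φ(d·√(n/2) − z_{α}).
d·√(n/2) = 0.97 × √(17/2) = 0.97 × 2.915 = 2.828.
z_β = 2.828 − 1.645 = 1.183.
Power = Φ(1.183) = 0.882.

power ≈ 0.88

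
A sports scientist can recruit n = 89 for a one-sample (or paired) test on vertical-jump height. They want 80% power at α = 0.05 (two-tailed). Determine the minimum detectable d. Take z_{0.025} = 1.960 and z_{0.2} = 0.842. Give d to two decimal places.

d_min ≈ 0.30

For a single sample (or paired design) of n = 89: d_min = (z_{α/2} + z_β)/√n.
z-sum = 1.960 + 0.842 = 2.802.
d_min = 2.802 / √89 = 2.802 / 9.434 = 0.297.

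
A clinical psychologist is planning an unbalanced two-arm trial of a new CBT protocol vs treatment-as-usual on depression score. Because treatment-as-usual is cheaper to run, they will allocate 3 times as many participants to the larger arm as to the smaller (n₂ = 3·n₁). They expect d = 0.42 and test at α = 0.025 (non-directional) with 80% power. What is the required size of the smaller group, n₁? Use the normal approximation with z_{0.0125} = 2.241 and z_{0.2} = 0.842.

With allocation ratio k = n₂/n₁ = 3, Var(x̄₁−x̄₂) = σ²(1/n₁ + 1/(k·n₁)) = σ²·(k+1)/(k·n₁).
So n₁ = (1 + 1/k)·((z_{α/2} + z_β)/d)² = 1.333 × (3.083/0.42)².
n₁ = 1.333 × 53.88 = 71.8.
Round up: n₁ = 72, giving n₂ = 3 × 72 = 216.

n₁ = 72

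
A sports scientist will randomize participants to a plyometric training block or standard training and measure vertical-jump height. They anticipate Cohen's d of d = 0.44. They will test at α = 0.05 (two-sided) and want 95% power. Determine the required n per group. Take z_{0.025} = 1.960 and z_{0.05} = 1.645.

n = 135 per group

For two independent groups with equal n: n = 2·((z_{α/2} + z_β) / d)².
z_{α/2} + z_β = 1.960 + 1.645 = 3.605.
n = 2 × (3.605 / 0.44)² = 2 × 8.193² = 2 × 67.13 = 134.3.
Round up to the next whole participant.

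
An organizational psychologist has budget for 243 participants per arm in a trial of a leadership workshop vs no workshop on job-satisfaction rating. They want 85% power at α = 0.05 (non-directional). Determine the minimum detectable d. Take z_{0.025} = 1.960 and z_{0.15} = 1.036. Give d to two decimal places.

For two independent groups of n = 243 each: d_min = (z_{α/2} + z_β)·√(2/n).
z-sum = 1.960 + 1.036 = 2.996.
d_min = 2.996 × √(2/243) = 2.996 × 0.0907 = 0.272.

d_min ≈ 0.27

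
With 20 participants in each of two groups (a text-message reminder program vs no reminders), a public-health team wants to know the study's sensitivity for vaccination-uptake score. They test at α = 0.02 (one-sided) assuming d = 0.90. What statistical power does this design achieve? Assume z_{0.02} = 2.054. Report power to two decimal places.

For two equal groups, power = Φ(d·√(n/2) − z_{α}).
d·√(n/2) = 0.90 × √(20/2) = 0.90 × 3.162 = 2.846.
z_β = 2.846 − 2.054 = 0.792.
Power = Φ(0.792) = 0.786.

power ≈ 0.79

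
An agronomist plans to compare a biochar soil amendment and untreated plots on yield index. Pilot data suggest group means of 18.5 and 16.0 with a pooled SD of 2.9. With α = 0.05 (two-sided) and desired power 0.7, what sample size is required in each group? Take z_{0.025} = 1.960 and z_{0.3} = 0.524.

Cohen's d = |M₁ − M₂| / SD_pooled = |18.5 − 16.0| / 2.9 = 2.5 / 2.9 = 0.862.
For two independent groups with equal n: n = 2·((z_{α/2} + z_β) / d)².
z_{α/2} + z_β = 1.960 + 0.524 = 2.484.
n = 2 × (2.484 / 0.862)² = 2 × 2.882² = 2 × 8.30 = 16.6.
Round up to the next whole participant.

n = 17 per group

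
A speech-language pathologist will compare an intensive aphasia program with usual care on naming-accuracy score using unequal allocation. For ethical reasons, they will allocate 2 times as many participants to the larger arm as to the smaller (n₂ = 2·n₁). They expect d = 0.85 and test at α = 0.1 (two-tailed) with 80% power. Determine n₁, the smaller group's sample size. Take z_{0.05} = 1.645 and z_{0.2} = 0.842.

With allocation ratio k = n₂/n₁ = 2, Var(x̄₁−x̄₂) = σ²(1/n₁ + 1/(k·n₁)) = σ²·(k+1)/(k·n₁).
So n₁ = (1 + 1/k)·((z_{α/2} + z_β)/d)² = 1.500 × (2.487/0.85)².
n₁ = 1.500 × 8.56 = 12.8.
Round up: n₁ = 13, giving n₂ = 2 × 13 = 26.

n₁ = 13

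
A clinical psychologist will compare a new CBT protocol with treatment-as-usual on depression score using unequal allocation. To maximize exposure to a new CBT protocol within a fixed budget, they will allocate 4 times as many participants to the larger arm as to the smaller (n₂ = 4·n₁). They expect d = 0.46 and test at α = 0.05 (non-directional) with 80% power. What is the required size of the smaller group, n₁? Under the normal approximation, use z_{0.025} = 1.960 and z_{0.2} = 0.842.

With allocation ratio k = n₂/n₁ = 4, Var(x̄₁−x̄₂) = σ²(1/n₁ + 1/(k·n₁)) = σ²·(k+1)/(k·n₁).
So n₁ = (1 + 1/k)·((z_{α/2} + z_β)/d)² = 1.250 × (2.802/0.46)².
n₁ = 1.250 × 37.10 = 46.4.
Round up: n₁ = 47, giving n₂ = 4 × 47 = 188.

n₁ = 47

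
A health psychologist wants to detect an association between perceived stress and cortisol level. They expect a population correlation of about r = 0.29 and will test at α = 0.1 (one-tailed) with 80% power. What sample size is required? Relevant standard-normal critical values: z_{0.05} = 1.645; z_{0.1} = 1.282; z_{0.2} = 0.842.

n = 54

Fisher's z: C = ½·ln((1+r)/(1−r)) = ½·ln(1.8169) = 0.2986.
n = ((z_{α} + z_β)/C)² + 3.
(1.282 + 0.842) / 0.2986 = 2.124 / 0.2986 = 7.113.
n = 7.113² + 3 = 50.60 + 3 = 53.6.
Round up.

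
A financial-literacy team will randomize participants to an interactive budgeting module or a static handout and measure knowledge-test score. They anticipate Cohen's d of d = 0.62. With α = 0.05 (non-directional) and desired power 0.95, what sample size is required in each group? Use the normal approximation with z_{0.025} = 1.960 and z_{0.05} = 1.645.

For two independent groups with equal n: n = 2·((z_{α/2} + z_β) / d)².
z_{α/2} + z_β = 1.960 + 1.645 = 3.605.
n = 2 × (3.605 / 0.62)² = 2 × 5.815² = 2 × 33.81 = 67.6.
Round up to the next whole participant.

n = 68 per group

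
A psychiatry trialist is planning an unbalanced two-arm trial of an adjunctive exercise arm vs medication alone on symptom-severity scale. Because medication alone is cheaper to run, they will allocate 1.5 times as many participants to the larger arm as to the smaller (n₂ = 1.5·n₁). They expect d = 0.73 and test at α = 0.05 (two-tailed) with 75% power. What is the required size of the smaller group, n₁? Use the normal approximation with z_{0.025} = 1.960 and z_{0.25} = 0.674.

With allocation ratio k = n₂/n₁ = 1.5, Var(x̄₁−x̄₂) = σ²(1/n₁ + 1/(k·n₁)) = σ²·(k+1)/(k·n₁).
So n₁ = (1 + 1/k)·((z_{α/2} + z_β)/d)² = 1.667 × (2.634/0.73)².
n₁ = 1.667 × 13.02 = 21.7.
Round up: n₁ = 22, giving n₂ = 1.5 × 22 = 33.

n₁ = 22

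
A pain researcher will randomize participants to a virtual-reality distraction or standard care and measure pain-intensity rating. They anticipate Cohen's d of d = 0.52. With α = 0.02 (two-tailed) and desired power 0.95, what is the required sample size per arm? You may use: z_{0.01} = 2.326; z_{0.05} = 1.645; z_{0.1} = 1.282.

For two independent groups with equal n: n = 2·((z_{α/2} + z_β) / d)².
z_{α/2} + z_β = 2.326 + 1.645 = 3.971.
n = 2 × (3.971 / 0.52)² = 2 × 7.637² = 2 × 58.32 = 116.6.
Round up to the next whole participant.

n = 117 per group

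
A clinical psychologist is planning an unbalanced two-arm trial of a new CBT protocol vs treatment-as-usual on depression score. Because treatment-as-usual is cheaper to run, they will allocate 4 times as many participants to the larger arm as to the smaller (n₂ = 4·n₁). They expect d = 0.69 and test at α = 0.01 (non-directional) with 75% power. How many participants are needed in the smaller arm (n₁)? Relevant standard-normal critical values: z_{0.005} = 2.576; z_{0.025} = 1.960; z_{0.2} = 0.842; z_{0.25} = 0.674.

With allocation ratio k = n₂/n₁ = 4, Var(x̄₁−x̄₂) = σ²(1/n₁ + 1/(k·n₁)) = σ²·(k+1)/(k·n₁).
So n₁ = (1 + 1/k)·((z_{α/2} + z_β)/d)² = 1.250 × (3.250/0.69)².
n₁ = 1.250 × 22.19 = 27.7.
Round up: n₁ = 28, giving n₂ = 4 × 28 = 112.

n₁ = 28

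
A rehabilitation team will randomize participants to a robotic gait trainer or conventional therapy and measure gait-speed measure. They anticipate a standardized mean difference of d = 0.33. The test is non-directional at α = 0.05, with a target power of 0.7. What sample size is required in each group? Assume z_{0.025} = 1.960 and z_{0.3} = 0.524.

For two independent groups with equal n: n = 2·((z_{α/2} + z_β) / d)².
z_{α/2} + z_β = 1.960 + 0.524 = 2.484.
n = 2 × (2.484 / 0.33)² = 2 × 7.527² = 2 × 56.66 = 113.3.
Round up to the next whole participant.

n = 114 per group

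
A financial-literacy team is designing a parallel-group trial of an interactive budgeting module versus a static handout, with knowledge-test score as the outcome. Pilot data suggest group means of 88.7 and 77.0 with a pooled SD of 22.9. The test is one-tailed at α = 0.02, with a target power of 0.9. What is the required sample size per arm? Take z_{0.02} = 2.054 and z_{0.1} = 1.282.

Cohen's d = |M₁ − M₂| / SD_pooled = |88.7 − 77.0| / 22.9 = 11.7 / 22.9 = 0.511.
For two independent groups with equal n: n = 2·((z_{α} + z_β) / d)².
z_{α} + z_β = 2.054 + 1.282 = 3.336.
n = 2 × (3.336 / 0.511)² = 2 × 6.528² = 2 × 42.62 = 85.2.
Round up to the next whole participant.

n = 86 per group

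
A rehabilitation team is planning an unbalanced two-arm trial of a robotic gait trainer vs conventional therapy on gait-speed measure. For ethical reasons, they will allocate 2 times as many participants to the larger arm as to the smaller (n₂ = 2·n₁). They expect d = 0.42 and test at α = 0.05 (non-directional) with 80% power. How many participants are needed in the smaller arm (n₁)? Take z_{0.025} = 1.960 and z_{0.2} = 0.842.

n₁ = 67

With allocation ratio k = n₂/n₁ = 2, Var(x̄₁−x̄₂) = σ²(1/n₁ + 1/(k·n₁)) = σ²·(k+1)/(k·n₁).
So n₁ = (1 + 1/k)·((z_{α/2} + z_β)/d)² = 1.500 × (2.802/0.42)².
n₁ = 1.500 × 44.51 = 66.8.
Round up: n₁ = 67, giving n₂ = 2 × 67 = 134.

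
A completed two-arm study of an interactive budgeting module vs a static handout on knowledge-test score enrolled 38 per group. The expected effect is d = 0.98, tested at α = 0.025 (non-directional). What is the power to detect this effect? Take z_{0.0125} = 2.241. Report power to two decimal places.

For two equal groups, power = Φ(d·√(n/2) − z_{α/2}).
d·√(n/2) = 0.98 × √(38/2) = 0.98 × 4.359 = 4.272.
z_β = 4.272 − 2.241 = 2.031.
Power = Φ(2.031) = 0.979.

power ≈ 0.98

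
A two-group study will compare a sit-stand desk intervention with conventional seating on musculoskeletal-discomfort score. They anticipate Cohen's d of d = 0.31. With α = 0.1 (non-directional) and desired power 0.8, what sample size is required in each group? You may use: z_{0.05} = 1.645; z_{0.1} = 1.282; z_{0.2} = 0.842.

n = 129 per group

For two independent groups with equal n: n = 2·((z_{α/2} + z_β) / d)².
z_{α/2} + z_β = 1.645 + 0.842 = 2.487.
n = 2 × (2.487 / 0.31)² = 2 × 8.023² = 2 × 64.36 = 128.7.
Round up to the next whole participant.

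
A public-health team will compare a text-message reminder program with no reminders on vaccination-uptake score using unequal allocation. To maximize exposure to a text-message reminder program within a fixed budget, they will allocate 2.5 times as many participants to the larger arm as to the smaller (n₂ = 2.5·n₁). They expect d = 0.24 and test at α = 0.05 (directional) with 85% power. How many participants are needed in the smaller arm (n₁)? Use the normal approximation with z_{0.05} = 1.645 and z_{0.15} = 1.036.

With allocation ratio k = n₂/n₁ = 2.5, Var(x̄₁−x̄₂) = σ²(1/n₁ + 1/(k·n₁)) = σ²·(k+1)/(k·n₁).
So n₁ = (1 + 1/k)·((z_{α} + z_β)/d)² = 1.400 × (2.681/0.24)².
n₁ = 1.400 × 124.79 = 174.7.
Round up: n₁ = 175, giving n₂ = ⌈2.5 × 175⌉ = ⌈437.5⌉ = 438.

n₁ = 175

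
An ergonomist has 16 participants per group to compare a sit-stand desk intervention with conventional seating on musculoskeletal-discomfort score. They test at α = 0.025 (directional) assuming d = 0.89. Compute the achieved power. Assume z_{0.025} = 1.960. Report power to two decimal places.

power ≈ 0.71

For two equal groups, power = Φ(d·√(n/2) − z_{α}).
d·√(n/2) = 0.89 × √(16/2) = 0.89 × 2.828 = 2.517.
z_β = 2.517 − 1.960 = 0.557.
Power = Φ(0.557) = 0.711.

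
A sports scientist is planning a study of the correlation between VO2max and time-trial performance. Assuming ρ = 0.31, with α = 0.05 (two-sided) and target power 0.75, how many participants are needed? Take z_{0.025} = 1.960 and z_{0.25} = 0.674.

n = 71

Fisher's z: C = ½·ln((1+r)/(1−r)) = ½·ln(1.8986) = 0.3205.
n = ((z_{α/2} + z_β)/C)² + 3.
(1.960 + 0.674) / 0.3205 = 2.634 / 0.3205 = 8.218.
n = 8.218² + 3 = 67.54 + 3 = 70.5.
Round up.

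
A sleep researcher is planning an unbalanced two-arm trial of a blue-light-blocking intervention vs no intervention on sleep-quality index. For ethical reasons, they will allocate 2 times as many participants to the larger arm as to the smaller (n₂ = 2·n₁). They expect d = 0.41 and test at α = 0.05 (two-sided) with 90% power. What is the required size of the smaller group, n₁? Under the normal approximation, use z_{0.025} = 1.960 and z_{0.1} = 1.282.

n₁ = 94

With allocation ratio k = n₂/n₁ = 2, Var(x̄₁−x̄₂) = σ²(1/n₁ + 1/(k·n₁)) = σ²·(k+1)/(k·n₁).
So n₁ = (1 + 1/k)·((z_{α/2} + z_β)/d)² = 1.500 × (3.242/0.41)².
n₁ = 1.500 × 62.53 = 93.8.
Round up: n₁ = 94, giving n₂ = 2 × 94 = 188.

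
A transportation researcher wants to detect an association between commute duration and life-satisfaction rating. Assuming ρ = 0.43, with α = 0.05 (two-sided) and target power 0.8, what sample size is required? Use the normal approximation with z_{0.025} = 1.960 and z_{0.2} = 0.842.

Fisher's z: C = ½·ln((1+r)/(1−r)) = ½·ln(2.5088) = 0.4599.
n = ((z_{α/2} + z_β)/C)² + 3.
(1.960 + 0.842) / 0.4599 = 2.802 / 0.4599 = 6.093.
n = 6.093² + 3 = 37.12 + 3 = 40.1.
Round up.

n = 41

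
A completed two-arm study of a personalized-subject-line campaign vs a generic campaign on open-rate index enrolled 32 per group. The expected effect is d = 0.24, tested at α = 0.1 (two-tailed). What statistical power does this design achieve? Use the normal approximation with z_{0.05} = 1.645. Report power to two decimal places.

power ≈ 0.25

For two equal groups, power = Φ(d·√(n/2) − z_{α/2}).
d·√(n/2) = 0.24 × √(32/2) = 0.24 × 4.000 = 0.960.
z_β = 0.960 − 1.645 = -0.685.
Power = Φ(-0.685) = 0.247.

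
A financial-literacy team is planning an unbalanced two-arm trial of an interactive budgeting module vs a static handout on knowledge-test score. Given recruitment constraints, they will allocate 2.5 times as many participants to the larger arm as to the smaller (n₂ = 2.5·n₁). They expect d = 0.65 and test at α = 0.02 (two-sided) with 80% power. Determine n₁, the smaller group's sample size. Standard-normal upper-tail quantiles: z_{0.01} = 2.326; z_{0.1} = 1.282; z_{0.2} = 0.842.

n₁ = 34

With allocation ratio k = n₂/n₁ = 2.5, Var(x̄₁−x̄₂) = σ²(1/n₁ + 1/(k·n₁)) = σ²·(k+1)/(k·n₁).
So n₁ = (1 + 1/k)·((z_{α/2} + z_β)/d)² = 1.400 × (3.168/0.65)².
n₁ = 1.400 × 23.75 = 33.3.
Round up: n₁ = 34, giving n₂ = 2.5 × 34 = 85.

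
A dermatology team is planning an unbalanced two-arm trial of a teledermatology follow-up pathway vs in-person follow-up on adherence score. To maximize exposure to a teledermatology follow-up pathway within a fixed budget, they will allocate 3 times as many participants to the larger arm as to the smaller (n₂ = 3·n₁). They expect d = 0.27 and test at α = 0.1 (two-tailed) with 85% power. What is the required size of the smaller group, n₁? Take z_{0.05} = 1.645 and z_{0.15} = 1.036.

With allocation ratio k = n₂/n₁ = 3, Var(x̄₁−x̄₂) = σ²(1/n₁ + 1/(k·n₁)) = σ²·(k+1)/(k·n₁).
So n₁ = (1 + 1/k)·((z_{α/2} + z_β)/d)² = 1.333 × (2.681/0.27)².
n₁ = 1.333 × 98.60 = 131.5.
Round up: n₁ = 132, giving n₂ = 3 × 132 = 396.

n₁ = 132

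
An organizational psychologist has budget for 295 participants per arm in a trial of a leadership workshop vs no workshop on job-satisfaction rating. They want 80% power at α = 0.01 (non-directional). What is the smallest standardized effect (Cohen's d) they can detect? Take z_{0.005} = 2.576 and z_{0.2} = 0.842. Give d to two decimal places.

d_min ≈ 0.28

For two independent groups of n = 295 each: d_min = (z_{α/2} + z_β)·√(2/n).
z-sum = 2.576 + 0.842 = 3.418.
d_min = 3.418 × √(2/295) = 3.418 × 0.0823 = 0.281.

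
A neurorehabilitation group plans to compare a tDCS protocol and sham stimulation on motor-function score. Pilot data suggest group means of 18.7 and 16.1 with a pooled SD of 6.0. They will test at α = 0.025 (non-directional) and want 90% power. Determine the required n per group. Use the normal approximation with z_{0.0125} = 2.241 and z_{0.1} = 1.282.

n = 133 per group

Cohen's d = |M₁ − M₂| / SD_pooled = |18.7 − 16.1| / 6.0 = 2.6 / 6.0 = 0.433.
For two independent groups with equal n: n = 2·((z_{α/2} + z_β) / d)².
z_{α/2} + z_β = 2.241 + 1.282 = 3.523.
n = 2 × (3.523 / 0.433)² = 2 × 8.136² = 2 × 66.20 = 132.4.
Round up to the next whole participant.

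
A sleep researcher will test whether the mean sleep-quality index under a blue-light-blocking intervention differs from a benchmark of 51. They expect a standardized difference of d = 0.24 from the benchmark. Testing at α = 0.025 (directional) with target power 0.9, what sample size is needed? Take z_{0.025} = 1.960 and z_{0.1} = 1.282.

For a one-sample test: n = ((z_{α} + z_β) / d)².
z_{α} + z_β = 1.960 + 1.282 = 3.242.
n = (3.242 / 0.24)² = 13.508² = 182.48.
Round up.

n = 183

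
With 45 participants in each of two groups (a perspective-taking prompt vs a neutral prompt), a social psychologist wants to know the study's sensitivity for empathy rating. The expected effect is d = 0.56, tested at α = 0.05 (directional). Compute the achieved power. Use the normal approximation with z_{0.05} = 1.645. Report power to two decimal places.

For two equal groups, power = Φ(d·√(n/2) − z_{α}).
d·√(n/2) = 0.56 × √(45/2) = 0.56 × 4.743 = 2.656.
z_β = 2.656 − 1.645 = 1.011.
Power = Φ(1.011) = 0.844.

power ≈ 0.84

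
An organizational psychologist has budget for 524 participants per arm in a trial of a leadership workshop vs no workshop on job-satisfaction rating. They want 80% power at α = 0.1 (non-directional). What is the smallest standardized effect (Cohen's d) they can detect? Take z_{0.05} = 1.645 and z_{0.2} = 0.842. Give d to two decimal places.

d_min ≈ 0.15

For two independent groups of n = 524 each: d_min = (z_{α/2} + z_β)·√(2/n).
z-sum = 1.645 + 0.842 = 2.487.
d_min = 2.487 × √(2/524) = 2.487 × 0.0618 = 0.154.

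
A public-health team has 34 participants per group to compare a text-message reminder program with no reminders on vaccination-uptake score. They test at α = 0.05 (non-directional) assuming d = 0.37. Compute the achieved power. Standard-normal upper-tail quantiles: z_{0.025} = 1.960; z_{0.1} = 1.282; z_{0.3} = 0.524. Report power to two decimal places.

power ≈ 0.33

For two equal groups, power = Φ(d·√(n/2) − z_{α/2}).
d·√(n/2) = 0.37 × √(34/2) = 0.37 × 4.123 = 1.526.
z_β = 1.526 − 1.960 = -0.434.
Power = Φ(-0.434) = 0.332.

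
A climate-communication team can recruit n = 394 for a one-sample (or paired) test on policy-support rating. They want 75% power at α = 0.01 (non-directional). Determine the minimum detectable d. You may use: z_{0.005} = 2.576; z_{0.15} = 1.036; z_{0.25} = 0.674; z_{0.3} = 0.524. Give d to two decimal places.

d_min ≈ 0.16

For a single sample (or paired design) of n = 394: d_min = (z_{α/2} + z_β)/√n.
z-sum = 2.576 + 0.674 = 3.250.
d_min = 3.250 / √394 = 3.250 / 19.849 = 0.164.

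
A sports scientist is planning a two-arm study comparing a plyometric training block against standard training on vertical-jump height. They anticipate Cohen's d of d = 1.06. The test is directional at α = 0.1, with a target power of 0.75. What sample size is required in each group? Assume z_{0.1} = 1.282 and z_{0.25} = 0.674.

For two independent groups with equal n: n = 2·((z_{α} + z_β) / d)².
z_{α} + z_β = 1.282 + 0.674 = 1.956.
n = 2 × (1.956 / 1.06)² = 2 × 1.845² = 2 × 3.41 = 6.8.
Round up to the next whole participant.

n = 7 per group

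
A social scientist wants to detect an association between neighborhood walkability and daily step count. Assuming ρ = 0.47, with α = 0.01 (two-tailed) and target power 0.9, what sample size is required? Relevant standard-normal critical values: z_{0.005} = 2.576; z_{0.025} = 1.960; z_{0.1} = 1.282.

Fisher's z: C = ½·ln((1+r)/(1−r)) = ½·ln(2.7736) = 0.5101.
n = ((z_{α/2} + z_β)/C)² + 3.
(2.576 + 1.282) / 0.5101 = 3.858 / 0.5101 = 7.563.
n = 7.563² + 3 = 57.20 + 3 = 60.2.
Round up.

n = 61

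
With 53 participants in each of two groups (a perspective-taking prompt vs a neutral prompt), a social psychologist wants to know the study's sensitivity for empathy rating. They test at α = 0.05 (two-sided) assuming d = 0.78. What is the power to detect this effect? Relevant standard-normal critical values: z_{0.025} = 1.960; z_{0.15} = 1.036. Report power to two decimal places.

power ≈ 0.98

For two equal groups, power = Φ(d·√(n/2) − z_{α/2}).
d·√(n/2) = 0.78 × √(53/2) = 0.78 × 5.148 = 4.015.
z_β = 4.015 − 1.960 = 2.055.
Power = Φ(2.055) = 0.980.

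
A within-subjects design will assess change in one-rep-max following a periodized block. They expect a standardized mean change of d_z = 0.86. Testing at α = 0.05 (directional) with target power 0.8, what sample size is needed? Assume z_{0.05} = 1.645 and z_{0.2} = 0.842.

For a paired (one-sample on differences) test: n = ((z_{α} + z_β) / d)².
z_{α} + z_β = 1.645 + 0.842 = 2.487.
n = (2.487 / 0.86)² = 2.892² = 8.36.
Round up.

n = 9 pairs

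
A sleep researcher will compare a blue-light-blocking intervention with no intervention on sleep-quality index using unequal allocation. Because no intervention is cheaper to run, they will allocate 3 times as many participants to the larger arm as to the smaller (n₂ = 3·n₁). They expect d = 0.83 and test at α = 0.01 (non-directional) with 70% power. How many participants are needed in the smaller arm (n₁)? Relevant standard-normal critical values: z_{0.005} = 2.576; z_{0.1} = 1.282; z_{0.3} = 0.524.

n₁ = 19

With allocation ratio k = n₂/n₁ = 3, Var(x̄₁−x̄₂) = σ²(1/n₁ + 1/(k·n₁)) = σ²·(k+1)/(k·n₁).
So n₁ = (1 + 1/k)·((z_{α/2} + z_β)/d)² = 1.333 × (3.100/0.83)².
n₁ = 1.333 × 13.95 = 18.6.
Round up: n₁ = 19, giving n₂ = 3 × 19 = 57.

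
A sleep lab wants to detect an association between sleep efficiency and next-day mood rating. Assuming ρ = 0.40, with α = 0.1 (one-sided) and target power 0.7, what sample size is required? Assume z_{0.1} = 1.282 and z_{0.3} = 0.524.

n = 22

Fisher's z: C = ½·ln((1+r)/(1−r)) = ½·ln(2.3333) = 0.4236.
n = ((z_{α} + z_β)/C)² + 3.
(1.282 + 0.524) / 0.4236 = 1.806 / 0.4236 = 4.263.
n = 4.263² + 3 = 18.18 + 3 = 21.2.
Round up.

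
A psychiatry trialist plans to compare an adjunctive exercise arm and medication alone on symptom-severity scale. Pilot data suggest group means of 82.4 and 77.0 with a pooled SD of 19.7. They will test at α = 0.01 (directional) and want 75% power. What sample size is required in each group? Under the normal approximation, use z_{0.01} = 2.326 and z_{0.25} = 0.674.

n = 240 per group

Cohen's d = |M₁ − M₂| / SD_pooled = |82.4 − 77.0| / 19.7 = 5.4 / 19.7 = 0.274.
For two independent groups with equal n: n = 2·((z_{α} + z_β) / d)².
z_{α} + z_β = 2.326 + 0.674 = 3.000.
n = 2 × (3.000 / 0.274)² = 2 × 10.949² = 2 × 119.88 = 239.8.
Round up to the next whole participant.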